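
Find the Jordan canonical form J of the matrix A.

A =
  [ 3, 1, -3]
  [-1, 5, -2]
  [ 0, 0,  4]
J_3(4)

The characteristic polynomial is
  det(x·I − A) = x^3 - 12*x^2 + 48*x - 64 = (x - 4)^3

Eigenvalues and multiplicities (the geometric multiplicity of λ is n − rank(A − λI), which equals the number of Jordan blocks for λ):
  λ = 4: algebraic multiplicity = 3, geometric multiplicity = 1

Determining the block sizes for each eigenvalue:
  λ = 4: one block (gm = 1), so the single block has size am = 3 → block sizes [3]

Assembling the blocks gives a Jordan form
J =
  [4, 1, 0]
  [0, 4, 1]
  [0, 0, 4]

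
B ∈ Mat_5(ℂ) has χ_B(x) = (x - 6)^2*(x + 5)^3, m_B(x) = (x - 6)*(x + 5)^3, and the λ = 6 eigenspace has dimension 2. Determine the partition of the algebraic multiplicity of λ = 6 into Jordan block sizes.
Block sizes for λ = 6: [1, 1]

Step 1 — from the characteristic polynomial, algebraic multiplicity of λ = 6 is 2. From dim ker(B − (6)·I) = 2, there are exactly 2 Jordan blocks for λ = 6.
Step 2 — from the minimal polynomial, the factor (x − 6) tells us the largest block for λ = 6 has size 1.
Step 3 — with total size 2, 2 blocks, and largest block 1, the block sizes (in nonincreasing order) are [1, 1].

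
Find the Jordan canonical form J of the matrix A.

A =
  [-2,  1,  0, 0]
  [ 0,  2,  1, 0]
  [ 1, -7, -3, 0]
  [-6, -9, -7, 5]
J_3(-1) ⊕ J_1(5)

The characteristic polynomial is
  det(x·I − A) = x^4 - 2*x^3 - 12*x^2 - 14*x - 5 = (x - 5)*(x + 1)^3

Eigenvalues and multiplicities (the geometric multiplicity of λ is n − rank(A − λI), which equals the number of Jordan blocks for λ):
  λ = -1: algebraic multiplicity = 3, geometric multiplicity = 1
  λ = 5: algebraic multiplicity = 1, geometric multiplicity = 1

Determining the block sizes for each eigenvalue:
  λ = -1: one block (gm = 1), so the single block has size am = 3 → block sizes [3]
  λ = 5: one block (gm = 1), so the single block has size am = 1 → block sizes [1]

Assembling the blocks gives a Jordan form
J =
  [-1,  1,  0, 0]
  [ 0, -1,  1, 0]
  [ 0,  0, -1, 0]
  [ 0,  0,  0, 5]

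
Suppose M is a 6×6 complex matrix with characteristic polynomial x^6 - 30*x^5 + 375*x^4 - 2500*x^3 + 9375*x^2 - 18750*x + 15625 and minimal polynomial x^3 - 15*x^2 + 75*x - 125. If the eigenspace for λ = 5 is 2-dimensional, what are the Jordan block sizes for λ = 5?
Block sizes for λ = 5: [3, 3]

Step 1 — from the characteristic polynomial, algebraic multiplicity of λ = 5 is 6. From dim ker(M − (5)·I) = 2, there are exactly 2 Jordan blocks for λ = 5.
Step 2 — from the minimal polynomial, the factor (x − 5)^3 tells us the largest block for λ = 5 has size 3.
Step 3 — with total size 6, 2 blocks, and largest block 3, the block sizes (in nonincreasing order) are [3, 3].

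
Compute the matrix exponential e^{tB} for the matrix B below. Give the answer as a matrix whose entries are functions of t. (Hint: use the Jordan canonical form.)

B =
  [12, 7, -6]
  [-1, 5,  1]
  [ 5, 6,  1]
e^{tB} =
  [-t^2*exp(6*t)/2 + 6*t*exp(6*t) + exp(6*t), -t^2*exp(6*t)/2 + 7*t*exp(6*t), t^2*exp(6*t)/2 - 6*t*exp(6*t)]
  [-t*exp(6*t), -t*exp(6*t) + exp(6*t), t*exp(6*t)]
  [-t^2*exp(6*t)/2 + 5*t*exp(6*t), -t^2*exp(6*t)/2 + 6*t*exp(6*t), t^2*exp(6*t)/2 - 5*t*exp(6*t) + exp(6*t)]

Strategy: write B = P · J · P⁻¹ where J is a Jordan canonical form, so e^{tB} = P · e^{tJ} · P⁻¹, and e^{tJ} can be computed block-by-block.

B has Jordan form
J =
  [6, 1, 0]
  [0, 6, 1]
  [0, 0, 6]
(up to reordering of blocks).

Per-block formulas:
  For a 3×3 Jordan block J_3(6): exp(t · J_3(6)) = e^(6t)·(I + t·N + (t^2/2)·N^2), where N is the 3×3 nilpotent shift.

After assembling e^{tJ} and conjugating by P, we get:

e^{tB} =
  [-t^2*exp(6*t)/2 + 6*t*exp(6*t) + exp(6*t), -t^2*exp(6*t)/2 + 7*t*exp(6*t), t^2*exp(6*t)/2 - 6*t*exp(6*t)]
  [-t*exp(6*t), -t*exp(6*t) + exp(6*t), t*exp(6*t)]
  [-t^2*exp(6*t)/2 + 5*t*exp(6*t), -t^2*exp(6*t)/2 + 6*t*exp(6*t), t^2*exp(6*t)/2 - 5*t*exp(6*t) + exp(6*t)]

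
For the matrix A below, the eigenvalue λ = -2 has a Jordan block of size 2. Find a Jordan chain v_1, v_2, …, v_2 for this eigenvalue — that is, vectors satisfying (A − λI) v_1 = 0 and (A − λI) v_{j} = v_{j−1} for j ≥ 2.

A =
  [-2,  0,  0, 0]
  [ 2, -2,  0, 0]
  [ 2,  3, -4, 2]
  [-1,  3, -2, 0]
A Jordan chain for λ = -2 of length 2:
v_1 = (0, 2, 2, -1)ᵀ
v_2 = (1, 0, 0, 0)ᵀ

Let N = A − (-2)·I. We want v_2 with N^2 v_2 = 0 but N^1 v_2 ≠ 0; then v_{j-1} := N · v_j for j = 2, …, 2.

Pick v_2 = (1, 0, 0, 0)ᵀ.
Then v_1 = N · v_2 = (0, 2, 2, -1)ᵀ.

Sanity check: (A − (-2)·I) v_1 = (0, 0, 0, 0)ᵀ = 0. ✓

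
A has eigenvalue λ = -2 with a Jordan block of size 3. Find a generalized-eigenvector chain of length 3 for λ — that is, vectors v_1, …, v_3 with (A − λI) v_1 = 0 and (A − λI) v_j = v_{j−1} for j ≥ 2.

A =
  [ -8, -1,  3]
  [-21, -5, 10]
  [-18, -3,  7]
A Jordan chain for λ = -2 of length 3:
v_1 = (3, 9, 9)ᵀ
v_2 = (-6, -21, -18)ᵀ
v_3 = (1, 0, 0)ᵀ

Let N = A − (-2)·I. We want v_3 with N^3 v_3 = 0 but N^2 v_3 ≠ 0; then v_{j-1} := N · v_j for j = 3, …, 2.

Pick v_3 = (1, 0, 0)ᵀ.
Then v_2 = N · v_3 = (-6, -21, -18)ᵀ.
Then v_1 = N · v_2 = (3, 9, 9)ᵀ.

Sanity check: (A − (-2)·I) v_1 = (0, 0, 0)ᵀ = 0. ✓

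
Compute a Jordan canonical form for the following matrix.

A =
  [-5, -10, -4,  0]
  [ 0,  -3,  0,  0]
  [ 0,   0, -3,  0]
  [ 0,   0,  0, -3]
J_1(-5) ⊕ J_1(-3) ⊕ J_1(-3) ⊕ J_1(-3)

The characteristic polynomial is
  det(x·I − A) = x^4 + 14*x^3 + 72*x^2 + 162*x + 135 = (x + 3)^3*(x + 5)

Eigenvalues and multiplicities (the geometric multiplicity of λ is n − rank(A − λI), which equals the number of Jordan blocks for λ):
  λ = -5: algebraic multiplicity = 1, geometric multiplicity = 1
  λ = -3: algebraic multiplicity = 3, geometric multiplicity = 3

Determining the block sizes for each eigenvalue:
  λ = -5: one block (gm = 1), so the single block has size am = 1 → block sizes [1]
  λ = -3: gm = am = 3, so every block has size 1 → block sizes [1, 1, 1]

Assembling the blocks gives a Jordan form
J =
  [-5,  0,  0,  0]
  [ 0, -3,  0,  0]
  [ 0,  0, -3,  0]
  [ 0,  0,  0, -3]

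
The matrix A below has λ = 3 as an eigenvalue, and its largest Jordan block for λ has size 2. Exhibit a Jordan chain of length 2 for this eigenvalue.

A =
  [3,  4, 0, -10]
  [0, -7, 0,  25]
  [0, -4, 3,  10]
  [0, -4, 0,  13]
A Jordan chain for λ = 3 of length 2:
v_1 = (4, -10, -4, -4)ᵀ
v_2 = (0, 1, 0, 0)ᵀ

Let N = A − (3)·I. We want v_2 with N^2 v_2 = 0 but N^1 v_2 ≠ 0; then v_{j-1} := N · v_j for j = 2, …, 2.

Pick v_2 = (0, 1, 0, 0)ᵀ.
Then v_1 = N · v_2 = (4, -10, -4, -4)ᵀ.

Sanity check: (A − (3)·I) v_1 = (0, 0, 0, 0)ᵀ = 0. ✓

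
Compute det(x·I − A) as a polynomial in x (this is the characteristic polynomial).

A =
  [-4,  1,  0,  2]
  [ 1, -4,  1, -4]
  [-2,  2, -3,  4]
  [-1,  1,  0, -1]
x^4 + 12*x^3 + 54*x^2 + 108*x + 81

Expanding det(x·I − A) (e.g. by cofactor expansion or by noting that A is similar to its Jordan form J, which has the same characteristic polynomial as A) gives
  χ_A(x) = x^4 + 12*x^3 + 54*x^2 + 108*x + 81
which factors as (x + 3)^4. The eigenvalues (with algebraic multiplicities) are λ = -3 with multiplicity 4.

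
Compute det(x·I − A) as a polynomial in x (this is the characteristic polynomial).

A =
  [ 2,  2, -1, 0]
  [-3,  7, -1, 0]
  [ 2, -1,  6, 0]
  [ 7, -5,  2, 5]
x^4 - 20*x^3 + 150*x^2 - 500*x + 625

Expanding det(x·I − A) (e.g. by cofactor expansion or by noting that A is similar to its Jordan form J, which has the same characteristic polynomial as A) gives
  χ_A(x) = x^4 - 20*x^3 + 150*x^2 - 500*x + 625
which factors as (x - 5)^4. The eigenvalues (with algebraic multiplicities) are λ = 5 with multiplicity 4.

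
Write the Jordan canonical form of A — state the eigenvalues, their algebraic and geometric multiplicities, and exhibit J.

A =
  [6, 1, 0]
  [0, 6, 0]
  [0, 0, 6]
J_2(6) ⊕ J_1(6)

The characteristic polynomial is
  det(x·I − A) = x^3 - 18*x^2 + 108*x - 216 = (x - 6)^3

Eigenvalues and multiplicities (the geometric multiplicity of λ is n − rank(A − λI), which equals the number of Jordan blocks for λ):
  λ = 6: algebraic multiplicity = 3, geometric multiplicity = 2

Determining the block sizes for each eigenvalue:
  λ = 6: 2 blocks summing to 3 forces exactly one block of size 2 and the rest size 1 → block sizes [2, 1]

Assembling the blocks gives a Jordan form
J =
  [6, 1, 0]
  [0, 6, 0]
  [0, 0, 6]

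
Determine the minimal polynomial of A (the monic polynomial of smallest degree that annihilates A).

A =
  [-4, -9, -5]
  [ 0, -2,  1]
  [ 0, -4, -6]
x^3 + 12*x^2 + 48*x + 64

The characteristic polynomial is χ_A(x) = (x + 4)^3, so the eigenvalues are known. The minimal polynomial is
  m_A(x) = Π_λ (x − λ)^{k_λ}
where k_λ is the size of the *largest* Jordan block for λ (equivalently, the smallest k with (A − λI)^k v = 0 for every generalised eigenvector v of λ).

  λ = -4: largest Jordan block has size 3, contributing (x + 4)^3

So m_A(x) = (x + 4)^3 = x^3 + 12*x^2 + 48*x + 64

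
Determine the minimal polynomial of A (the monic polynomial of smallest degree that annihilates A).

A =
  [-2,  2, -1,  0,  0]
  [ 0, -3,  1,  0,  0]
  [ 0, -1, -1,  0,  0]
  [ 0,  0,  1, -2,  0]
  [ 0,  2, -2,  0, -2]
x^3 + 6*x^2 + 12*x + 8

The characteristic polynomial is χ_A(x) = (x + 2)^5, so the eigenvalues are known. The minimal polynomial is
  m_A(x) = Π_λ (x − λ)^{k_λ}
where k_λ is the size of the *largest* Jordan block for λ (equivalently, the smallest k with (A − λI)^k v = 0 for every generalised eigenvector v of λ).

  λ = -2: largest Jordan block has size 3, contributing (x + 2)^3

So m_A(x) = (x + 2)^3 = x^3 + 6*x^2 + 12*x + 8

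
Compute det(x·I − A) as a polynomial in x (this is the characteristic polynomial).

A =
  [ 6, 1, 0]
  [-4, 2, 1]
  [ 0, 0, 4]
x^3 - 12*x^2 + 48*x - 64

Expanding det(x·I − A) (e.g. by cofactor expansion or by noting that A is similar to its Jordan form J, which has the same characteristic polynomial as A) gives
  χ_A(x) = x^3 - 12*x^2 + 48*x - 64
which factors as (x - 4)^3. The eigenvalues (with algebraic multiplicities) are λ = 4 with multiplicity 3.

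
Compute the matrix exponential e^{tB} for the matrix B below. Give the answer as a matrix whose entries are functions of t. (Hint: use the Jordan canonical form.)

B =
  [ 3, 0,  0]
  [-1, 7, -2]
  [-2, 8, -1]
e^{tB} =
  [exp(3*t), 0, 0]
  [-t*exp(3*t), 4*t*exp(3*t) + exp(3*t), -2*t*exp(3*t)]
  [-2*t*exp(3*t), 8*t*exp(3*t), -4*t*exp(3*t) + exp(3*t)]

Strategy: write B = P · J · P⁻¹ where J is a Jordan canonical form, so e^{tB} = P · e^{tJ} · P⁻¹, and e^{tJ} can be computed block-by-block.

B has Jordan form
J =
  [3, 1, 0]
  [0, 3, 0]
  [0, 0, 3]
(up to reordering of blocks).

Per-block formulas:
  For a 1×1 block at λ = 3: exp(t · [3]) = [e^(3t)].
  For a 2×2 Jordan block J_2(3): exp(t · J_2(3)) = e^(3t)·(I + t·N), where N is the 2×2 nilpotent shift.

After assembling e^{tJ} and conjugating by P, we get:

e^{tB} =
  [exp(3*t), 0, 0]
  [-t*exp(3*t), 4*t*exp(3*t) + exp(3*t), -2*t*exp(3*t)]
  [-2*t*exp(3*t), 8*t*exp(3*t), -4*t*exp(3*t) + exp(3*t)]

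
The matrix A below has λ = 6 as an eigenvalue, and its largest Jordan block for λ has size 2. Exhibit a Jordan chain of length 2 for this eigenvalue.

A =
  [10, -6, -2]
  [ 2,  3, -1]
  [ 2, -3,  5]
A Jordan chain for λ = 6 of length 2:
v_1 = (4, 2, 2)ᵀ
v_2 = (1, 0, 0)ᵀ

Let N = A − (6)·I. We want v_2 with N^2 v_2 = 0 but N^1 v_2 ≠ 0; then v_{j-1} := N · v_j for j = 2, …, 2.

Pick v_2 = (1, 0, 0)ᵀ.
Then v_1 = N · v_2 = (4, 2, 2)ᵀ.

Sanity check: (A − (6)·I) v_1 = (0, 0, 0)ᵀ = 0. ✓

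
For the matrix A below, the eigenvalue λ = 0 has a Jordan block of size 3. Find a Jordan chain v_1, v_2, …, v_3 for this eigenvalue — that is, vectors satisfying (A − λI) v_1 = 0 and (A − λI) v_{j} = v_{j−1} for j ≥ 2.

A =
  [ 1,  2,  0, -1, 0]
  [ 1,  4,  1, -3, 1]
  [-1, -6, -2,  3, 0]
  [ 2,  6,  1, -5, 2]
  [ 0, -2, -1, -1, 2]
A Jordan chain for λ = 0 of length 3:
v_1 = (1, -2, 1, -3, -3)ᵀ
v_2 = (1, 1, -1, 2, 0)ᵀ
v_3 = (1, 0, 0, 0, 0)ᵀ

Let N = A − (0)·I. We want v_3 with N^3 v_3 = 0 but N^2 v_3 ≠ 0; then v_{j-1} := N · v_j for j = 3, …, 2.

Pick v_3 = (1, 0, 0, 0, 0)ᵀ.
Then v_2 = N · v_3 = (1, 1, -1, 2, 0)ᵀ.
Then v_1 = N · v_2 = (1, -2, 1, -3, -3)ᵀ.

Sanity check: (A − (0)·I) v_1 = (0, 0, 0, 0, 0)ᵀ = 0. ✓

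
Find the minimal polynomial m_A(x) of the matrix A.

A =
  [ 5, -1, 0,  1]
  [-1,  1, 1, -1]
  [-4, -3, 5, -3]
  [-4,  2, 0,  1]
x^3 - 9*x^2 + 27*x - 27

The characteristic polynomial is χ_A(x) = (x - 3)^4, so the eigenvalues are known. The minimal polynomial is
  m_A(x) = Π_λ (x − λ)^{k_λ}
where k_λ is the size of the *largest* Jordan block for λ (equivalently, the smallest k with (A − λI)^k v = 0 for every generalised eigenvector v of λ).

  λ = 3: largest Jordan block has size 3, contributing (x − 3)^3

So m_A(x) = (x - 3)^3 = x^3 - 9*x^2 + 27*x - 27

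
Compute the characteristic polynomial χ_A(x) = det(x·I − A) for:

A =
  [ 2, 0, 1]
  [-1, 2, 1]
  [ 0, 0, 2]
x^3 - 6*x^2 + 12*x - 8

Expanding det(x·I − A) (e.g. by cofactor expansion or by noting that A is similar to its Jordan form J, which has the same characteristic polynomial as A) gives
  χ_A(x) = x^3 - 6*x^2 + 12*x - 8
which factors as (x - 2)^3. The eigenvalues (with algebraic multiplicities) are λ = 2 with multiplicity 3.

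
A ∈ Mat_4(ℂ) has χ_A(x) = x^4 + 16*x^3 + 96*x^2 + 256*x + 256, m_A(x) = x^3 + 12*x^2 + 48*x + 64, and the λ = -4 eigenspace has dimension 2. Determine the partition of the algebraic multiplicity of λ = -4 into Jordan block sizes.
Block sizes for λ = -4: [3, 1]

Step 1 — from the characteristic polynomial, algebraic multiplicity of λ = -4 is 4. From dim ker(A − (-4)·I) = 2, there are exactly 2 Jordan blocks for λ = -4.
Step 2 — from the minimal polynomial, the factor (x + 4)^3 tells us the largest block for λ = -4 has size 3.
Step 3 — with total size 4, 2 blocks, and largest block 3, the block sizes (in nonincreasing order) are [3, 1].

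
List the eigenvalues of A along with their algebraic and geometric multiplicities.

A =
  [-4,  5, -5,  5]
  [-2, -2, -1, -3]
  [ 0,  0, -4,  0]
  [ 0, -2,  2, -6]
λ = -4: alg = 4, geom = 2

Step 1 — factor the characteristic polynomial to read off the algebraic multiplicities:
  χ_A(x) = (x + 4)^4

Step 2 — compute geometric multiplicities via the rank-nullity identity g(λ) = n − rank(A − λI):
  rank(A − (-4)·I) = 2, so dim ker(A − (-4)·I) = n − 2 = 2

Summary:
  λ = -4: algebraic multiplicity = 4, geometric multiplicity = 2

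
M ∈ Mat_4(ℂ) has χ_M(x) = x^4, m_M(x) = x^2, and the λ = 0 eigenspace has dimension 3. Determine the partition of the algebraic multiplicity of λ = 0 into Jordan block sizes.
Block sizes for λ = 0: [2, 1, 1]

Step 1 — from the characteristic polynomial, algebraic multiplicity of λ = 0 is 4. From dim ker(M − (0)·I) = 3, there are exactly 3 Jordan blocks for λ = 0.
Step 2 — from the minimal polynomial, the factor (x − 0)^2 tells us the largest block for λ = 0 has size 2.
Step 3 — with total size 4, 3 blocks, and largest block 2, the block sizes (in nonincreasing order) are [2, 1, 1].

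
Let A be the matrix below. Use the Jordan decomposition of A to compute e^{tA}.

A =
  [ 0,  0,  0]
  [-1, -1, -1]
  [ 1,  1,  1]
e^{tA} =
  [1, 0, 0]
  [-t, 1 - t, -t]
  [t, t, t + 1]

Strategy: write A = P · J · P⁻¹ where J is a Jordan canonical form, so e^{tA} = P · e^{tJ} · P⁻¹, and e^{tJ} can be computed block-by-block.

A has Jordan form
J =
  [0, 1, 0]
  [0, 0, 0]
  [0, 0, 0]
(up to reordering of blocks).

Per-block formulas:
  For a 2×2 Jordan block J_2(0): exp(t · J_2(0)) = e^(0t)·(I + t·N), where N is the 2×2 nilpotent shift.
  For a 1×1 block at λ = 0: exp(t · [0]) = [e^(0t)].

After assembling e^{tJ} and conjugating by P, we get:

e^{tA} =
  [1, 0, 0]
  [-t, 1 - t, -t]
  [t, t, t + 1]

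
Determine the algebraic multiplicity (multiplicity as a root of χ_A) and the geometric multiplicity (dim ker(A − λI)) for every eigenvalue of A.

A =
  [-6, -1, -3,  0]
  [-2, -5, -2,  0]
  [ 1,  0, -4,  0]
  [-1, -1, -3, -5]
λ = -5: alg = 4, geom = 2

Step 1 — factor the characteristic polynomial to read off the algebraic multiplicities:
  χ_A(x) = (x + 5)^4

Step 2 — compute geometric multiplicities via the rank-nullity identity g(λ) = n − rank(A − λI):
  rank(A − (-5)·I) = 2, so dim ker(A − (-5)·I) = n − 2 = 2

Summary:
  λ = -5: algebraic multiplicity = 4, geometric multiplicity = 2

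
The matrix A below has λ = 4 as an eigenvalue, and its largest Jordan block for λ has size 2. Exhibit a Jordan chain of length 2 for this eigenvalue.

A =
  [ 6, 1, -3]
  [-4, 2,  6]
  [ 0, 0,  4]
A Jordan chain for λ = 4 of length 2:
v_1 = (2, -4, 0)ᵀ
v_2 = (1, 0, 0)ᵀ

Let N = A − (4)·I. We want v_2 with N^2 v_2 = 0 but N^1 v_2 ≠ 0; then v_{j-1} := N · v_j for j = 2, …, 2.

Pick v_2 = (1, 0, 0)ᵀ.
Then v_1 = N · v_2 = (2, -4, 0)ᵀ.

Sanity check: (A − (4)·I) v_1 = (0, 0, 0)ᵀ = 0. ✓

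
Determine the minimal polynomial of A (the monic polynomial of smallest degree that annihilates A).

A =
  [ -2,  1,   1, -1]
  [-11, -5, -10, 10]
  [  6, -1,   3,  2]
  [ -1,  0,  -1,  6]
x^4 - 2*x^3 - 39*x^2 + 40*x + 400

The characteristic polynomial is χ_A(x) = (x - 5)^2*(x + 4)^2, so the eigenvalues are known. The minimal polynomial is
  m_A(x) = Π_λ (x − λ)^{k_λ}
where k_λ is the size of the *largest* Jordan block for λ (equivalently, the smallest k with (A − λI)^k v = 0 for every generalised eigenvector v of λ).

  λ = -4: largest Jordan block has size 2, contributing (x + 4)^2
  λ = 5: largest Jordan block has size 2, contributing (x − 5)^2

So m_A(x) = (x - 5)^2*(x + 4)^2 = x^4 - 2*x^3 - 39*x^2 + 40*x + 400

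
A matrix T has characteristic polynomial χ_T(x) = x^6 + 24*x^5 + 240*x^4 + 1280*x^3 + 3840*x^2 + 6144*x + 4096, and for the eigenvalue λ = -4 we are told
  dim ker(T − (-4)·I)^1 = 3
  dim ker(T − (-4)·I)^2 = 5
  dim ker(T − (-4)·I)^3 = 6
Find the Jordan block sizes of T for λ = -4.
Block sizes for λ = -4: [3, 2, 1]

From the dimensions of kernels of powers, the number of Jordan blocks of size at least j is d_j − d_{j−1} where d_j = dim ker(N^j) (with d_0 = 0). Computing the differences gives [3, 2, 1].
The number of blocks of size exactly k is (#blocks of size ≥ k) − (#blocks of size ≥ k + 1), so the partition is: 1 block(s) of size 1, 1 block(s) of size 2, 1 block(s) of size 3.
In nonincreasing order the block sizes are [3, 2, 1].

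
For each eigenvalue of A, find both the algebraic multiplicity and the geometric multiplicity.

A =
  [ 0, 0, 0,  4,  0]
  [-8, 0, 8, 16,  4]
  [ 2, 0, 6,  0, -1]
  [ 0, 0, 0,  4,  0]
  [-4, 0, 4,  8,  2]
λ = 0: alg = 2, geom = 2; λ = 4: alg = 3, geom = 2

Step 1 — factor the characteristic polynomial to read off the algebraic multiplicities:
  χ_A(x) = x^2*(x - 4)^3

Step 2 — compute geometric multiplicities via the rank-nullity identity g(λ) = n − rank(A − λI):
  rank(A − (0)·I) = 3, so dim ker(A − (0)·I) = n − 3 = 2
  rank(A − (4)·I) = 3, so dim ker(A − (4)·I) = n − 3 = 2

Summary:
  λ = 0: algebraic multiplicity = 2, geometric multiplicity = 2
  λ = 4: algebraic multiplicity = 3, geometric multiplicity = 2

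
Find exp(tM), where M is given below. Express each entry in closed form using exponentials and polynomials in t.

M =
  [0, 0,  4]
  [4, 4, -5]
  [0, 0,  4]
e^{tM} =
  [1, 0, exp(4*t) - 1]
  [exp(4*t) - 1, exp(4*t), -t*exp(4*t) - exp(4*t) + 1]
  [0, 0, exp(4*t)]

Strategy: write M = P · J · P⁻¹ where J is a Jordan canonical form, so e^{tM} = P · e^{tJ} · P⁻¹, and e^{tJ} can be computed block-by-block.

M has Jordan form
J =
  [0, 0, 0]
  [0, 4, 1]
  [0, 0, 4]
(up to reordering of blocks).

Per-block formulas:
  For a 2×2 Jordan block J_2(4): exp(t · J_2(4)) = e^(4t)·(I + t·N), where N is the 2×2 nilpotent shift.
  For a 1×1 block at λ = 0: exp(t · [0]) = [e^(0t)].

After assembling e^{tJ} and conjugating by P, we get:

e^{tM} =
  [1, 0, exp(4*t) - 1]
  [exp(4*t) - 1, exp(4*t), -t*exp(4*t) - exp(4*t) + 1]
  [0, 0, exp(4*t)]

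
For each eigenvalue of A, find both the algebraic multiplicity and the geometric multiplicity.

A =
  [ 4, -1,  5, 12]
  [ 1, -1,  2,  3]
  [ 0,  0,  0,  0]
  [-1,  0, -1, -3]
λ = 0: alg = 4, geom = 2

Step 1 — factor the characteristic polynomial to read off the algebraic multiplicities:
  χ_A(x) = x^4

Step 2 — compute geometric multiplicities via the rank-nullity identity g(λ) = n − rank(A − λI):
  rank(A − (0)·I) = 2, so dim ker(A − (0)·I) = n − 2 = 2

Summary:
  λ = 0: algebraic multiplicity = 4, geometric multiplicity = 2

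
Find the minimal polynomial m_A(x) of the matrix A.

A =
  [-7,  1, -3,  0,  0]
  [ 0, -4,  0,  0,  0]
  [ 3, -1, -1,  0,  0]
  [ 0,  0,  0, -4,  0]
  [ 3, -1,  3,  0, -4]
x^2 + 8*x + 16

The characteristic polynomial is χ_A(x) = (x + 4)^5, so the eigenvalues are known. The minimal polynomial is
  m_A(x) = Π_λ (x − λ)^{k_λ}
where k_λ is the size of the *largest* Jordan block for λ (equivalently, the smallest k with (A − λI)^k v = 0 for every generalised eigenvector v of λ).

  λ = -4: largest Jordan block has size 2, contributing (x + 4)^2

So m_A(x) = (x + 4)^2 = x^2 + 8*x + 16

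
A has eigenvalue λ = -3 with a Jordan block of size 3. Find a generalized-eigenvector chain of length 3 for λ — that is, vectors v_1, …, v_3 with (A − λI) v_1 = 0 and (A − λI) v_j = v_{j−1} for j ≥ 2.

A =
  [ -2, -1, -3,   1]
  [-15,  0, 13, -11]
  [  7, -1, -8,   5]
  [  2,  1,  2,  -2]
A Jordan chain for λ = -3 of length 3:
v_1 = (-3, 9, -3, 3)ᵀ
v_2 = (1, -15, 7, 2)ᵀ
v_3 = (1, 0, 0, 0)ᵀ

Let N = A − (-3)·I. We want v_3 with N^3 v_3 = 0 but N^2 v_3 ≠ 0; then v_{j-1} := N · v_j for j = 3, …, 2.

Pick v_3 = (1, 0, 0, 0)ᵀ.
Then v_2 = N · v_3 = (1, -15, 7, 2)ᵀ.
Then v_1 = N · v_2 = (-3, 9, -3, 3)ᵀ.

Sanity check: (A − (-3)·I) v_1 = (0, 0, 0, 0)ᵀ = 0. ✓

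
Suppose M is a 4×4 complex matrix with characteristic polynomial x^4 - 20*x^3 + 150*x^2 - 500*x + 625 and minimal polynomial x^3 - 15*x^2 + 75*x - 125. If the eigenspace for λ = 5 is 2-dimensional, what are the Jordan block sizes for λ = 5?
Block sizes for λ = 5: [3, 1]

Step 1 — from the characteristic polynomial, algebraic multiplicity of λ = 5 is 4. From dim ker(M − (5)·I) = 2, there are exactly 2 Jordan blocks for λ = 5.
Step 2 — from the minimal polynomial, the factor (x − 5)^3 tells us the largest block for λ = 5 has size 3.
Step 3 — with total size 4, 2 blocks, and largest block 3, the block sizes (in nonincreasing order) are [3, 1].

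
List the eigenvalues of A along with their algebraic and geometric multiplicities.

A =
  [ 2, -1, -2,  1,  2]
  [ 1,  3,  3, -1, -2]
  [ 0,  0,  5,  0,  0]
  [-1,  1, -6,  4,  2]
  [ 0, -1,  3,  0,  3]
λ = 3: alg = 4, geom = 2; λ = 5: alg = 1, geom = 1

Step 1 — factor the characteristic polynomial to read off the algebraic multiplicities:
  χ_A(x) = (x - 5)*(x - 3)^4

Step 2 — compute geometric multiplicities via the rank-nullity identity g(λ) = n − rank(A − λI):
  rank(A − (3)·I) = 3, so dim ker(A − (3)·I) = n − 3 = 2
  rank(A − (5)·I) = 4, so dim ker(A − (5)·I) = n − 4 = 1

Summary:
  λ = 3: algebraic multiplicity = 4, geometric multiplicity = 2
  λ = 5: algebraic multiplicity = 1, geometric multiplicity = 1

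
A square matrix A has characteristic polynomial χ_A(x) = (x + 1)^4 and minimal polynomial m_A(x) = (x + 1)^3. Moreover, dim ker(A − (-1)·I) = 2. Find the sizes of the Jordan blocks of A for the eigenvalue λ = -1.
Block sizes for λ = -1: [3, 1]

Step 1 — from the characteristic polynomial, algebraic multiplicity of λ = -1 is 4. From dim ker(A − (-1)·I) = 2, there are exactly 2 Jordan blocks for λ = -1.
Step 2 — from the minimal polynomial, the factor (x + 1)^3 tells us the largest block for λ = -1 has size 3.
Step 3 — with total size 4, 2 blocks, and largest block 3, the block sizes (in nonincreasing order) are [3, 1].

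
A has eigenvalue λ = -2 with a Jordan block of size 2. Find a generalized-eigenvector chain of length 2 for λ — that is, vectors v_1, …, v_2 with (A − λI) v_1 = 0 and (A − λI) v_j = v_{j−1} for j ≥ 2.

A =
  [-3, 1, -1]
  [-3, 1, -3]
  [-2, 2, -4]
A Jordan chain for λ = -2 of length 2:
v_1 = (-1, -3, -2)ᵀ
v_2 = (1, 0, 0)ᵀ

Let N = A − (-2)·I. We want v_2 with N^2 v_2 = 0 but N^1 v_2 ≠ 0; then v_{j-1} := N · v_j for j = 2, …, 2.

Pick v_2 = (1, 0, 0)ᵀ.
Then v_1 = N · v_2 = (-1, -3, -2)ᵀ.

Sanity check: (A − (-2)·I) v_1 = (0, 0, 0)ᵀ = 0. ✓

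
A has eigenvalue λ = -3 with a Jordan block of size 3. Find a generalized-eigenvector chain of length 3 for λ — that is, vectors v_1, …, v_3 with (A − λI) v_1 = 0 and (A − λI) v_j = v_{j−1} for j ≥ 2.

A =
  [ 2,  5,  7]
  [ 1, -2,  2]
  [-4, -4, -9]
A Jordan chain for λ = -3 of length 3:
v_1 = (2, -2, 0)ᵀ
v_2 = (5, 1, -4)ᵀ
v_3 = (1, 0, 0)ᵀ

Let N = A − (-3)·I. We want v_3 with N^3 v_3 = 0 but N^2 v_3 ≠ 0; then v_{j-1} := N · v_j for j = 3, …, 2.

Pick v_3 = (1, 0, 0)ᵀ.
Then v_2 = N · v_3 = (5, 1, -4)ᵀ.
Then v_1 = N · v_2 = (2, -2, 0)ᵀ.

Sanity check: (A − (-3)·I) v_1 = (0, 0, 0)ᵀ = 0. ✓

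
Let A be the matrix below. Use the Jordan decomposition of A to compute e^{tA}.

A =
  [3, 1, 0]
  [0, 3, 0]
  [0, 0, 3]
e^{tA} =
  [exp(3*t), t*exp(3*t), 0]
  [0, exp(3*t), 0]
  [0, 0, exp(3*t)]

Strategy: write A = P · J · P⁻¹ where J is a Jordan canonical form, so e^{tA} = P · e^{tJ} · P⁻¹, and e^{tJ} can be computed block-by-block.

A has Jordan form
J =
  [3, 1, 0]
  [0, 3, 0]
  [0, 0, 3]
(up to reordering of blocks).

Per-block formulas:
  For a 2×2 Jordan block J_2(3): exp(t · J_2(3)) = e^(3t)·(I + t·N), where N is the 2×2 nilpotent shift.
  For a 1×1 block at λ = 3: exp(t · [3]) = [e^(3t)].

After assembling e^{tJ} and conjugating by P, we get:

e^{tA} =
  [exp(3*t), t*exp(3*t), 0]
  [0, exp(3*t), 0]
  [0, 0, exp(3*t)]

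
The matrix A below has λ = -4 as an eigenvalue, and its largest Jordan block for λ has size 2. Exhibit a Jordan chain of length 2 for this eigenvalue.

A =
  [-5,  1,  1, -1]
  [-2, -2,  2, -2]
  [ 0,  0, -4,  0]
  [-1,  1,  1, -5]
A Jordan chain for λ = -4 of length 2:
v_1 = (-1, -2, 0, -1)ᵀ
v_2 = (1, 0, 0, 0)ᵀ

Let N = A − (-4)·I. We want v_2 with N^2 v_2 = 0 but N^1 v_2 ≠ 0; then v_{j-1} := N · v_j for j = 2, …, 2.

Pick v_2 = (1, 0, 0, 0)ᵀ.
Then v_1 = N · v_2 = (-1, -2, 0, -1)ᵀ.

Sanity check: (A − (-4)·I) v_1 = (0, 0, 0, 0)ᵀ = 0. ✓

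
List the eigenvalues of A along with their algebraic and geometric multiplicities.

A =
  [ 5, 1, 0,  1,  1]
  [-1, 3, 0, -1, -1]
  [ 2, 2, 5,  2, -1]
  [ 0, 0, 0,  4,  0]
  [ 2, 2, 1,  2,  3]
λ = 4: alg = 5, geom = 3

Step 1 — factor the characteristic polynomial to read off the algebraic multiplicities:
  χ_A(x) = (x - 4)^5

Step 2 — compute geometric multiplicities via the rank-nullity identity g(λ) = n − rank(A − λI):
  rank(A − (4)·I) = 2, so dim ker(A − (4)·I) = n − 2 = 3

Summary:
  λ = 4: algebraic multiplicity = 5, geometric multiplicity = 3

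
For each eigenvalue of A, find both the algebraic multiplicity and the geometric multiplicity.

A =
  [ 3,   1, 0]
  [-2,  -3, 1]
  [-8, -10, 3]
λ = 1: alg = 3, geom = 1

Step 1 — factor the characteristic polynomial to read off the algebraic multiplicities:
  χ_A(x) = (x - 1)^3

Step 2 — compute geometric multiplicities via the rank-nullity identity g(λ) = n − rank(A − λI):
  rank(A − (1)·I) = 2, so dim ker(A − (1)·I) = n − 2 = 1

Summary:
  λ = 1: algebraic multiplicity = 3, geometric multiplicity = 1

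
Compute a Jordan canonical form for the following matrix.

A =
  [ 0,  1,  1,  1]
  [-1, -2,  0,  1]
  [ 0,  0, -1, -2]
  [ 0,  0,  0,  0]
J_3(-1) ⊕ J_1(0)

The characteristic polynomial is
  det(x·I − A) = x^4 + 3*x^3 + 3*x^2 + x = x*(x + 1)^3

Eigenvalues and multiplicities (the geometric multiplicity of λ is n − rank(A − λI), which equals the number of Jordan blocks for λ):
  λ = -1: algebraic multiplicity = 3, geometric multiplicity = 1
  λ = 0: algebraic multiplicity = 1, geometric multiplicity = 1

Determining the block sizes for each eigenvalue:
  λ = -1: one block (gm = 1), so the single block has size am = 3 → block sizes [3]
  λ = 0: one block (gm = 1), so the single block has size am = 1 → block sizes [1]

Assembling the blocks gives a Jordan form
J =
  [-1,  1,  0, 0]
  [ 0, -1,  1, 0]
  [ 0,  0, -1, 0]
  [ 0,  0,  0, 0]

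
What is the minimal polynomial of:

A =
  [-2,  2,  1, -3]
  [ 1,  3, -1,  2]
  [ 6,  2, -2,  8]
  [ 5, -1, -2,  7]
x^4 - 6*x^3 + 12*x^2 - 8*x

The characteristic polynomial is χ_A(x) = x*(x - 2)^3, so the eigenvalues are known. The minimal polynomial is
  m_A(x) = Π_λ (x − λ)^{k_λ}
where k_λ is the size of the *largest* Jordan block for λ (equivalently, the smallest k with (A − λI)^k v = 0 for every generalised eigenvector v of λ).

  λ = 0: largest Jordan block has size 1, contributing (x − 0)
  λ = 2: largest Jordan block has size 3, contributing (x − 2)^3

So m_A(x) = x*(x - 2)^3 = x^4 - 6*x^3 + 12*x^2 - 8*x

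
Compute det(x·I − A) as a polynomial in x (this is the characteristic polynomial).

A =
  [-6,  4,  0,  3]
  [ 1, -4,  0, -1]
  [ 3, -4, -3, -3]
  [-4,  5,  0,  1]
x^4 + 12*x^3 + 54*x^2 + 108*x + 81

Expanding det(x·I − A) (e.g. by cofactor expansion or by noting that A is similar to its Jordan form J, which has the same characteristic polynomial as A) gives
  χ_A(x) = x^4 + 12*x^3 + 54*x^2 + 108*x + 81
which factors as (x + 3)^4. The eigenvalues (with algebraic multiplicities) are λ = -3 with multiplicity 4.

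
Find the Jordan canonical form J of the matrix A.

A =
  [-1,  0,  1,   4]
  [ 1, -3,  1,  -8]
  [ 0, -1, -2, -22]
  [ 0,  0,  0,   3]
J_3(-2) ⊕ J_1(3)

The characteristic polynomial is
  det(x·I − A) = x^4 + 3*x^3 - 6*x^2 - 28*x - 24 = (x - 3)*(x + 2)^3

Eigenvalues and multiplicities (the geometric multiplicity of λ is n − rank(A − λI), which equals the number of Jordan blocks for λ):
  λ = -2: algebraic multiplicity = 3, geometric multiplicity = 1
  λ = 3: algebraic multiplicity = 1, geometric multiplicity = 1

Determining the block sizes for each eigenvalue:
  λ = -2: one block (gm = 1), so the single block has size am = 3 → block sizes [3]
  λ = 3: one block (gm = 1), so the single block has size am = 1 → block sizes [1]

Assembling the blocks gives a Jordan form
J =
  [-2,  1,  0, 0]
  [ 0, -2,  1, 0]
  [ 0,  0, -2, 0]
  [ 0,  0,  0, 3]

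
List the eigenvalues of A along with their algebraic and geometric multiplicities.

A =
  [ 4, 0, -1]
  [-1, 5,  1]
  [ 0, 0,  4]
λ = 4: alg = 2, geom = 1; λ = 5: alg = 1, geom = 1

Step 1 — factor the characteristic polynomial to read off the algebraic multiplicities:
  χ_A(x) = (x - 5)*(x - 4)^2

Step 2 — compute geometric multiplicities via the rank-nullity identity g(λ) = n − rank(A − λI):
  rank(A − (4)·I) = 2, so dim ker(A − (4)·I) = n − 2 = 1
  rank(A − (5)·I) = 2, so dim ker(A − (5)·I) = n − 2 = 1

Summary:
  λ = 4: algebraic multiplicity = 2, geometric multiplicity = 1
  λ = 5: algebraic multiplicity = 1, geometric multiplicity = 1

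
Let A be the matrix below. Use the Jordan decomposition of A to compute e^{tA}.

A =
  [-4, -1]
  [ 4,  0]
e^{tA} =
  [-2*t*exp(-2*t) + exp(-2*t), -t*exp(-2*t)]
  [4*t*exp(-2*t), 2*t*exp(-2*t) + exp(-2*t)]

Strategy: write A = P · J · P⁻¹ where J is a Jordan canonical form, so e^{tA} = P · e^{tJ} · P⁻¹, and e^{tJ} can be computed block-by-block.

A has Jordan form
J =
  [-2,  1]
  [ 0, -2]
(up to reordering of blocks).

Per-block formulas:
  For a 2×2 Jordan block J_2(-2): exp(t · J_2(-2)) = e^(-2t)·(I + t·N), where N is the 2×2 nilpotent shift.

After assembling e^{tJ} and conjugating by P, we get:

e^{tA} =
  [-2*t*exp(-2*t) + exp(-2*t), -t*exp(-2*t)]
  [4*t*exp(-2*t), 2*t*exp(-2*t) + exp(-2*t)]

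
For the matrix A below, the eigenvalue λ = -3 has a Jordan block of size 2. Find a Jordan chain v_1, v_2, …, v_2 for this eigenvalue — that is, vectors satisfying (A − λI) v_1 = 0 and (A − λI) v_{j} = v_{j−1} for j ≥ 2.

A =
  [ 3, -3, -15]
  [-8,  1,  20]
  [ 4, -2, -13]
A Jordan chain for λ = -3 of length 2:
v_1 = (6, -8, 4)ᵀ
v_2 = (1, 0, 0)ᵀ

Let N = A − (-3)·I. We want v_2 with N^2 v_2 = 0 but N^1 v_2 ≠ 0; then v_{j-1} := N · v_j for j = 2, …, 2.

Pick v_2 = (1, 0, 0)ᵀ.
Then v_1 = N · v_2 = (6, -8, 4)ᵀ.

Sanity check: (A − (-3)·I) v_1 = (0, 0, 0)ᵀ = 0. ✓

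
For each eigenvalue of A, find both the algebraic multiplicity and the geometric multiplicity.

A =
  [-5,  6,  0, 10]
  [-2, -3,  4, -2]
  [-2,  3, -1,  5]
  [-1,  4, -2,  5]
λ = -1: alg = 4, geom = 2

Step 1 — factor the characteristic polynomial to read off the algebraic multiplicities:
  χ_A(x) = (x + 1)^4

Step 2 — compute geometric multiplicities via the rank-nullity identity g(λ) = n − rank(A − λI):
  rank(A − (-1)·I) = 2, so dim ker(A − (-1)·I) = n − 2 = 2

Summary:
  λ = -1: algebraic multiplicity = 4, geometric multiplicity = 2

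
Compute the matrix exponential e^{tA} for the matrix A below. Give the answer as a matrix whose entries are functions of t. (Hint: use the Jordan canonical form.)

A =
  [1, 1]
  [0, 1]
e^{tA} =
  [exp(t), t*exp(t)]
  [0, exp(t)]

Strategy: write A = P · J · P⁻¹ where J is a Jordan canonical form, so e^{tA} = P · e^{tJ} · P⁻¹, and e^{tJ} can be computed block-by-block.

A has Jordan form
J =
  [1, 1]
  [0, 1]
(up to reordering of blocks).

Per-block formulas:
  For a 2×2 Jordan block J_2(1): exp(t · J_2(1)) = e^(1t)·(I + t·N), where N is the 2×2 nilpotent shift.

After assembling e^{tJ} and conjugating by P, we get:

e^{tA} =
  [exp(t), t*exp(t)]
  [0, exp(t)]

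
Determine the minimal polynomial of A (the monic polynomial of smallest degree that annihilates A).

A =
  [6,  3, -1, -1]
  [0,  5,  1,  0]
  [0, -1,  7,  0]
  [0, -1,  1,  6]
x^3 - 18*x^2 + 108*x - 216

The characteristic polynomial is χ_A(x) = (x - 6)^4, so the eigenvalues are known. The minimal polynomial is
  m_A(x) = Π_λ (x − λ)^{k_λ}
where k_λ is the size of the *largest* Jordan block for λ (equivalently, the smallest k with (A − λI)^k v = 0 for every generalised eigenvector v of λ).

  λ = 6: largest Jordan block has size 3, contributing (x − 6)^3

So m_A(x) = (x - 6)^3 = x^3 - 18*x^2 + 108*x - 216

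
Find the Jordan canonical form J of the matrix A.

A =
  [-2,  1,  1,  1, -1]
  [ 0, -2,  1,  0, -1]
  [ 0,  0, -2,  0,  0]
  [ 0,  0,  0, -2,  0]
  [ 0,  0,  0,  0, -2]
J_3(-2) ⊕ J_1(-2) ⊕ J_1(-2)

The characteristic polynomial is
  det(x·I − A) = x^5 + 10*x^4 + 40*x^3 + 80*x^2 + 80*x + 32 = (x + 2)^5

Eigenvalues and multiplicities (the geometric multiplicity of λ is n − rank(A − λI), which equals the number of Jordan blocks for λ):
  λ = -2: algebraic multiplicity = 5, geometric multiplicity = 3

Determining the block sizes for each eigenvalue:
  λ = -2: with am = 5 and gm = 3, the partition is not yet determined (e.g. several partitions of 5 into 3 parts exist). Let N = A − (-2)·I. Computing rank(N^1) = 2, rank(N^2) = 1, rank(N^3) = 0; the number of blocks of size ≥ j is rank(N^{j−1}) − rank(N^j), giving [3, 1, 1]. So we have 1 block(s) of size 3, 2 block(s) of size 1 → block sizes [3, 1, 1]

Assembling the blocks gives a Jordan form
J =
  [-2,  1,  0,  0,  0]
  [ 0, -2,  1,  0,  0]
  [ 0,  0, -2,  0,  0]
  [ 0,  0,  0, -2,  0]
  [ 0,  0,  0,  0, -2]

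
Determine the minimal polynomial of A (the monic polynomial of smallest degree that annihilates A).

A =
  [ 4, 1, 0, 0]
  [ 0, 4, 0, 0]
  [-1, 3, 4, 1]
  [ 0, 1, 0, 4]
x^2 - 8*x + 16

The characteristic polynomial is χ_A(x) = (x - 4)^4, so the eigenvalues are known. The minimal polynomial is
  m_A(x) = Π_λ (x − λ)^{k_λ}
where k_λ is the size of the *largest* Jordan block for λ (equivalently, the smallest k with (A − λI)^k v = 0 for every generalised eigenvector v of λ).

  λ = 4: largest Jordan block has size 2, contributing (x − 4)^2

So m_A(x) = (x - 4)^2 = x^2 - 8*x + 16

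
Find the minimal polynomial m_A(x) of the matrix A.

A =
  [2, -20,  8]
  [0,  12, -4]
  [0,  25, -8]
x^2 - 4*x + 4

The characteristic polynomial is χ_A(x) = (x - 2)^3, so the eigenvalues are known. The minimal polynomial is
  m_A(x) = Π_λ (x − λ)^{k_λ}
where k_λ is the size of the *largest* Jordan block for λ (equivalently, the smallest k with (A − λI)^k v = 0 for every generalised eigenvector v of λ).

  λ = 2: largest Jordan block has size 2, contributing (x − 2)^2

So m_A(x) = (x - 2)^2 = x^2 - 4*x + 4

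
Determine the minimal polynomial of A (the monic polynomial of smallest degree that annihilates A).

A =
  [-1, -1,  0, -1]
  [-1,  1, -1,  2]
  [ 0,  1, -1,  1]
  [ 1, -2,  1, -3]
x^2 + 2*x + 1

The characteristic polynomial is χ_A(x) = (x + 1)^4, so the eigenvalues are known. The minimal polynomial is
  m_A(x) = Π_λ (x − λ)^{k_λ}
where k_λ is the size of the *largest* Jordan block for λ (equivalently, the smallest k with (A − λI)^k v = 0 for every generalised eigenvector v of λ).

  λ = -1: largest Jordan block has size 2, contributing (x + 1)^2

So m_A(x) = (x + 1)^2 = x^2 + 2*x + 1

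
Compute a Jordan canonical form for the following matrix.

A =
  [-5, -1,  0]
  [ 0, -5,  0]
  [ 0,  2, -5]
J_2(-5) ⊕ J_1(-5)

The characteristic polynomial is
  det(x·I − A) = x^3 + 15*x^2 + 75*x + 125 = (x + 5)^3

Eigenvalues and multiplicities (the geometric multiplicity of λ is n − rank(A − λI), which equals the number of Jordan blocks for λ):
  λ = -5: algebraic multiplicity = 3, geometric multiplicity = 2

Determining the block sizes for each eigenvalue:
  λ = -5: 2 blocks summing to 3 forces exactly one block of size 2 and the rest size 1 → block sizes [2, 1]

Assembling the blocks gives a Jordan form
J =
  [-5,  1,  0]
  [ 0, -5,  0]
  [ 0,  0, -5]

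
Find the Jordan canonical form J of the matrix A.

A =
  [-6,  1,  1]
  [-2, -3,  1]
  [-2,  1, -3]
J_2(-4) ⊕ J_1(-4)

The characteristic polynomial is
  det(x·I − A) = x^3 + 12*x^2 + 48*x + 64 = (x + 4)^3

Eigenvalues and multiplicities (the geometric multiplicity of λ is n − rank(A − λI), which equals the number of Jordan blocks for λ):
  λ = -4: algebraic multiplicity = 3, geometric multiplicity = 2

Determining the block sizes for each eigenvalue:
  λ = -4: 2 blocks summing to 3 forces exactly one block of size 2 and the rest size 1 → block sizes [2, 1]

Assembling the blocks gives a Jordan form
J =
  [-4,  1,  0]
  [ 0, -4,  0]
  [ 0,  0, -4]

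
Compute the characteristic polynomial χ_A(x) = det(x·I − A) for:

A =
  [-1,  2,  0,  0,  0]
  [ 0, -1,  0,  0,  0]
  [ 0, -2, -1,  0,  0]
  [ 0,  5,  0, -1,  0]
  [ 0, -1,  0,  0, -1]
x^5 + 5*x^4 + 10*x^3 + 10*x^2 + 5*x + 1

Expanding det(x·I − A) (e.g. by cofactor expansion or by noting that A is similar to its Jordan form J, which has the same characteristic polynomial as A) gives
  χ_A(x) = x^5 + 5*x^4 + 10*x^3 + 10*x^2 + 5*x + 1
which factors as (x + 1)^5. The eigenvalues (with algebraic multiplicities) are λ = -1 with multiplicity 5.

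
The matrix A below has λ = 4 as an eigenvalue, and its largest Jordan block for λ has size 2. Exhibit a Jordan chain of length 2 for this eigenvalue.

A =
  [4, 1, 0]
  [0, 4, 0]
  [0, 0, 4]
A Jordan chain for λ = 4 of length 2:
v_1 = (1, 0, 0)ᵀ
v_2 = (0, 1, 0)ᵀ

Let N = A − (4)·I. We want v_2 with N^2 v_2 = 0 but N^1 v_2 ≠ 0; then v_{j-1} := N · v_j for j = 2, …, 2.

Pick v_2 = (0, 1, 0)ᵀ.
Then v_1 = N · v_2 = (1, 0, 0)ᵀ.

Sanity check: (A − (4)·I) v_1 = (0, 0, 0)ᵀ = 0. ✓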